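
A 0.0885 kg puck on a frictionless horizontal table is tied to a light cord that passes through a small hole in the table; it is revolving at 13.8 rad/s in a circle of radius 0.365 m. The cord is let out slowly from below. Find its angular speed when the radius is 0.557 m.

ω₂ ≈ 5.93 rad/s

The constraining force is radial, so m r² ω about the center is conserved.
ω₂ = ω₁ (r₁/r₂)² = (13.8)(0.365/0.557)² = 5.926 rad/s.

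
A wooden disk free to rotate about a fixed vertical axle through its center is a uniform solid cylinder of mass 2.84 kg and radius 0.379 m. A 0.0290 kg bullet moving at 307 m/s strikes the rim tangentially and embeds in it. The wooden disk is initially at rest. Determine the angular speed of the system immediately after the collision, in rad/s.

The axle reaction passes through the axle and exerts no torque about it; angular momentum about the axle is conserved through the impact.
I_p = ½(2.84)(0.379)² = 0.2040 kg·m². Taking the sense of the bullet's angular momentum as positive, L_{bullet} = m v R = (0.0290)(307)(0.379) = 3.374 kg·m²/s.
L_i = 0 + 3.374 = 3.374 kg·m²/s.
After sticking, I_f = I_p + m R² = 0.2040 + (0.0290)(0.379)² = 0.2081 kg·m².
ω_f = L_i / I_f = 3.374 / 0.2081 = 16.21 rad/s.

|ω_f| ≈ 16.2 rad/s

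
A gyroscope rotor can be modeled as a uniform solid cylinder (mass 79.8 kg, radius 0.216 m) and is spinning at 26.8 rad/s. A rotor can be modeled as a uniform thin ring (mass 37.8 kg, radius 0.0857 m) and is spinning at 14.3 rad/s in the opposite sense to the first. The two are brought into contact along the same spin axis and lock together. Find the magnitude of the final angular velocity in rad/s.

|ω_f| ≈ 21.5 rad/s

The coupling torques are internal; angular momentum about the shared axis is conserved.
Moments of inertia: I_A = ½(79.8)(0.216)² = 1.862 kg·m²; I_B = (37.8)(0.0857)² = 0.2776 kg·m².
Taking A's sense as positive: L = (1.862)(26.8) − (0.2776)(14.3) = 45.92 kg·m²·rad/s.
Combined I = 1.862 + 0.2776 = 2.139 kg·m².
ω_f = L / I = 45.92 / 2.139 = 21.47 rad/s.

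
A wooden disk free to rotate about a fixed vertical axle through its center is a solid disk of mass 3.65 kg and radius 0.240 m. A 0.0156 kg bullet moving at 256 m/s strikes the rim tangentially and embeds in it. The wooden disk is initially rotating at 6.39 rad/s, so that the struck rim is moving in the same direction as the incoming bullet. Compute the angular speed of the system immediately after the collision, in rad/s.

About the axle the impulsive forces during the collision are internal, so angular momentum about that axis is conserved.
I_p = ½(3.65)(0.240)² = 0.1051 kg·m². Taking the sense of the bullet's angular momentum as positive, L_{bullet} = m v R = (0.0156)(256)(0.240) = 0.9585 kg·m²/s.
L_i = +I_p ω_p + m v R = +(0.1051)(6.39) + 0.9585 = 1.630 kg·m²/s.
After sticking, I_f = I_p + m R² = 0.1051 + (0.0156)(0.240)² = 0.1060 kg·m².
ω_f = L_i / I_f = 1.630 / 0.1060 = 15.38 rad/s.

|ω_f| ≈ 15.4 rad/s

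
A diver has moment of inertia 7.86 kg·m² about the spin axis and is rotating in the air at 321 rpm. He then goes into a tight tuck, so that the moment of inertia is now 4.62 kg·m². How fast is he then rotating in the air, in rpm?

Angular momentum about the spin axis is conserved since the torque about it is zero.
ω₂ = I₁ω₁ / I₂ = (7.860)(321 rpm) / (4.620) = 546.1 rpm.

ω₂ ≈ 546 rpm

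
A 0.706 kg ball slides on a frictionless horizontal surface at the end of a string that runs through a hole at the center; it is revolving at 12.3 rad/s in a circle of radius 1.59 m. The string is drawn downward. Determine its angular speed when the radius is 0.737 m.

ω₂ ≈ 57.2 rad/s

The constraining force is radial, so m r² ω about the center is conserved.
ω₂ = ω₁ (r₁/r₂)² = (12.3)(1.59/0.737)² = 57.25 rad/s.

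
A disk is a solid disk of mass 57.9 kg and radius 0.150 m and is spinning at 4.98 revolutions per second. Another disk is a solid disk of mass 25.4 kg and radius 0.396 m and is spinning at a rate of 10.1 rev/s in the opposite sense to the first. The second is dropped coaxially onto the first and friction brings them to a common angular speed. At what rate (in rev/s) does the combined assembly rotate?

No external torque acts about the common axis, so total angular momentum is conserved.
Moments of inertia: I_A = ½(57.9)(0.150)² = 0.6514 kg·m²; I_B = ½(25.4)(0.396)² = 1.992 kg·m².
Taking A's sense as positive: L = (0.6514)(4.98) − (1.992)(10.1) = -16.87 kg·m²·rev/s.
Combined I = 0.6514 + 1.992 = 2.643 kg·m².
ω_f = L / I = -16.87 / 2.643 = -6.383 rev/s.

|ω_f| ≈ 6.38 rev/s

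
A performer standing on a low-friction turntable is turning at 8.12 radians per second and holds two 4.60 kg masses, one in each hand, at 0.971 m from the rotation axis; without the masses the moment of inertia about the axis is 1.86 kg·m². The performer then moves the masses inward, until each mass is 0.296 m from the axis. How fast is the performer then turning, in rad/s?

ω₂ ≈ 32.1 rad/s

Angular momentum about the spin axis is conserved since the torque about it is zero.
I₁ = 1.86 + 2(4.60)(0.971)² = 10.53 kg·m²; I₂ = 1.86 + 2(4.60)(0.296)² = 2.666 kg·m².
ω₂ = I₁ω₁ / I₂ = (10.53)(8.12 rad/s) / (2.666) = 32.08 rad/s.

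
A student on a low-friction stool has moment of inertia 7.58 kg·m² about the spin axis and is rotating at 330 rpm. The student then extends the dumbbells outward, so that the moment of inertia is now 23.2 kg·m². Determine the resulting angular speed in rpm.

ω₂ ≈ 108 rpm

With no external torque about the axis, L is conserved: I₁ω₁ = I₂ω₂.
ω₂ = I₁ω₁ / I₂ = (7.580)(330 rpm) / (23.20) = 107.8 rpm.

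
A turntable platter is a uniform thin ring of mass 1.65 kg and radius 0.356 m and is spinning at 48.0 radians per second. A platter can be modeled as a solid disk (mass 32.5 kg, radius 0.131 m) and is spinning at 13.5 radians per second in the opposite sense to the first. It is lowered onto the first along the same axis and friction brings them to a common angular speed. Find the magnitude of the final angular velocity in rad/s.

The coupling torques are internal; angular momentum about the shared axis is conserved.
Moments of inertia: I_A = (1.65)(0.356)² = 0.2091 kg·m²; I_B = ½(32.5)(0.131)² = 0.2789 kg·m².
Taking A's sense as positive: L = (0.2091)(48.0) − (0.2789)(13.5) = 6.273 kg·m²·rad/s.
Combined I = 0.2091 + 0.2789 = 0.4880 kg·m².
ω_f = L / I = 6.273 / 0.4880 = 12.85 rad/s.

|ω_f| ≈ 12.9 rad/s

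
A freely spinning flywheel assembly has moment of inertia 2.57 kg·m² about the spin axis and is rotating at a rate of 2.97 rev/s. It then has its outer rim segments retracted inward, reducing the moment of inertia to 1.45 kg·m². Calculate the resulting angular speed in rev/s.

ω₂ ≈ 5.26 rev/s

With no external torque about the axis, L is conserved: I₁ω₁ = I₂ω₂.
ω₂ = I₁ω₁ / I₂ = (2.570)(2.97 rev/s) / (1.450) = 5.264 rev/s.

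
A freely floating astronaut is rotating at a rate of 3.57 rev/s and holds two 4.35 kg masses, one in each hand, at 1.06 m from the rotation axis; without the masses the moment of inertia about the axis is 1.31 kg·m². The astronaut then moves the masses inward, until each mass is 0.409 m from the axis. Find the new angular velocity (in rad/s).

With no external torque about the axis, L is conserved: I₁ω₁ = I₂ω₂.
I₁ = 1.31 + 2(4.35)(1.06)² = 11.09 kg·m²; I₂ = 1.31 + 2(4.35)(0.409)² = 2.765 kg·m².
ω₂ = I₁ω₁ / I₂ = (11.09)(3.57 rev/s) / (2.765) = 14.31 rev/s = 89.92 rad/s.

ω₂ ≈ 89.9 rad/s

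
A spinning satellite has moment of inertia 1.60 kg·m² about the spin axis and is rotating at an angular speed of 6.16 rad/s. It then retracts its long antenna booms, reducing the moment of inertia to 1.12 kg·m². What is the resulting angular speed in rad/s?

No external torque acts about the spin axis, so angular momentum is conserved.
ω₂ = I₁ω₁ / I₂ = (1.600)(6.16 rad/s) / (1.120) = 8.800 rad/s.

ω₂ ≈ 8.80 rad/s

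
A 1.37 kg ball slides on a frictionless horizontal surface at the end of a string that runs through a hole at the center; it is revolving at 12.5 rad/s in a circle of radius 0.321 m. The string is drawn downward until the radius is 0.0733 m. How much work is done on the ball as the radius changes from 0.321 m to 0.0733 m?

W ≈ 200 J

The constraining force is radial, so m r² ω about the center is conserved.
ω₂ = ω₁ (r₁/r₂)² = (12.5)(0.321/0.0733)² = 239.7 rad/s.
W = ΔKE = ½m(v₂² − v₁²) = 200.5 J.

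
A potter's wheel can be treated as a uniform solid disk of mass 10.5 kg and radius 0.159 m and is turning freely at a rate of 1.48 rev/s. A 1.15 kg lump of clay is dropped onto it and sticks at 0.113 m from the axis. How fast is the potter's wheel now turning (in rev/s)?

The added mass arrives with no angular momentum about the axis, and any external torque about the axis is negligible, so the system's angular momentum is conserved.
I_p = ½(10.5)(0.159)² = 0.1327 kg·m².
Added inertia Σmr² = (1.15)(0.113)² = 0.01468 kg·m²; I_f = 0.1327 + 0.01468 = 0.1474 kg·m².
ω_f = I_p ω_i / I_f = (0.1327)(1.48) / 0.1474 = 1.333 rev/s.

ω_f ≈ 1.33 rev/s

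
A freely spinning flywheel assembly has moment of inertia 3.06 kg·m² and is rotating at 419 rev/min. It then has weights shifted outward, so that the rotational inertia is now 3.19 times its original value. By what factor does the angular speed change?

Angular momentum about the spin axis is conserved since the torque about it is zero.
I₂ = 3.19 × 3.06 = 9.761 kg·m².
ω₂/ω₁ = I₁/I₂ = 3.060 / 9.761 = 0.3135.

ω₂/ω₁ ≈ 0.313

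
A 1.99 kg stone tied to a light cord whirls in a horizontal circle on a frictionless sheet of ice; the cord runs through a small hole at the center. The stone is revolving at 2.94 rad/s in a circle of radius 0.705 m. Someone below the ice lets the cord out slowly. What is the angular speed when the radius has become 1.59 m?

ω₂ ≈ 0.578 rad/s

No torque about the axis ⇒ m r₁² ω₁ = m r₂² ω₂.
ω₂ = ω₁ (r₁/r₂)² = (2.94)(0.705/1.59)² = 0.5780 rad/s.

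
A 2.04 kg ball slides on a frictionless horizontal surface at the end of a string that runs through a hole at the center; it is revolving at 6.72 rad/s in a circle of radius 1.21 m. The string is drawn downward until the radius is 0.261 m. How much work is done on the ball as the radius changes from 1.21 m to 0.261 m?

No torque about the axis ⇒ m r₁² ω₁ = m r₂² ω₂.
ω₂ = ω₁ (r₁/r₂)² = (6.72)(1.21/0.261)² = 144.4 rad/s.
W = ΔKE = ½m(v₂² − v₁²) = 1382 J.

W ≈ 1380 J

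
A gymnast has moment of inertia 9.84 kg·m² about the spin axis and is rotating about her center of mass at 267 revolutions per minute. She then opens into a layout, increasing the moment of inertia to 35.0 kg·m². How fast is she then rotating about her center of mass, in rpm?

Angular momentum about the spin axis is conserved since the torque about it is zero.
ω₂ = I₁ω₁ / I₂ = (9.840)(267 rpm) / (35.00) = 75.07 rpm.

ω₂ ≈ 75.1 rpm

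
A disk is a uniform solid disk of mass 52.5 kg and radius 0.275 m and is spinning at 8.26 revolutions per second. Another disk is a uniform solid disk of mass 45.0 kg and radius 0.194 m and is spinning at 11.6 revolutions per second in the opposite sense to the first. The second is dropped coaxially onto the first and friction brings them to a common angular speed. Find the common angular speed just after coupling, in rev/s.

The coupling torques are internal; angular momentum about the shared axis is conserved.
Moments of inertia: I_A = ½(52.5)(0.275)² = 1.985 kg·m²; I_B = ½(45.0)(0.194)² = 0.8468 kg·m².
Taking A's sense as positive: L = (1.985)(8.26) − (0.8468)(11.6) = 6.574 kg·m²·rev/s.
Combined I = 1.985 + 0.8468 = 2.832 kg·m².
ω_f = L / I = 6.574 / 2.832 = 2.321 rev/s.

|ω_f| ≈ 2.32 rev/s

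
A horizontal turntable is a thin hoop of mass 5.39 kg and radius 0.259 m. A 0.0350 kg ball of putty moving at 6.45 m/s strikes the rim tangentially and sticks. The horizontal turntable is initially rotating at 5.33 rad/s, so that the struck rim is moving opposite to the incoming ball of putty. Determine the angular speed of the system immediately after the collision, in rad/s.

|ω_f| ≈ 5.13 rad/s

About the axle the impulsive forces during the collision are internal, so angular momentum about that axis is conserved.
I_p = (5.39)(0.259)² = 0.3616 kg·m². Taking the sense of the ball of putty's angular momentum as positive, L_{ball} = m v R = (0.0350)(6.45)(0.259) = 0.05847 kg·m²/s.
L_i = −I_p ω_p + m v R = −(0.3616)(5.33) + 0.05847 = -1.869 kg·m²/s.
After sticking, I_f = I_p + m R² = 0.3616 + (0.0350)(0.259)² = 0.3639 kg·m².
ω_f = L_i / I_f = -1.869 / 0.3639 = -5.135 rad/s.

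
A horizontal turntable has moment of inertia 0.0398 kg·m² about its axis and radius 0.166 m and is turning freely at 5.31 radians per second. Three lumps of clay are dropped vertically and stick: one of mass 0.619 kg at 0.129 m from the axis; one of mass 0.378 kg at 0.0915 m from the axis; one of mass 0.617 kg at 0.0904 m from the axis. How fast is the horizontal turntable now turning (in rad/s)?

The added mass arrives with no angular momentum about the axis, and any external torque about the axis is negligible, so the system's angular momentum is conserved.
Added inertia Σmr² = (0.619)(0.129)² + (0.378)(0.0915)² + (0.617)(0.0904)² = 0.01851 kg·m²; I_f = 0.03980 + 0.01851 = 0.05831 kg·m².
ω_f = I_p ω_i / I_f = (0.03980)(5.31) / 0.05831 = 3.625 rad/s.

ω_f ≈ 3.62 rad/s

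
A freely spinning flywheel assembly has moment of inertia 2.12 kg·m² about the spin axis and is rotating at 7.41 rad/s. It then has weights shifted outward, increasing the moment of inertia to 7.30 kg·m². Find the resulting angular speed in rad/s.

Angular momentum about the spin axis is conserved since the torque about it is zero.
ω₂ = I₁ω₁ / I₂ = (2.120)(7.41 rad/s) / (7.300) = 2.152 rad/s.

ω₂ ≈ 2.15 rad/s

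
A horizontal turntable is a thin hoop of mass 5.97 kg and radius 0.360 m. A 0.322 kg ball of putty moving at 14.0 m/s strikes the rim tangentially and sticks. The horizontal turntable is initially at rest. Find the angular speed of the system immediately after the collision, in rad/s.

About the axle the impulsive forces during the collision are internal, so angular momentum about that axis is conserved.
I_p = (5.97)(0.360)² = 0.7737 kg·m². Taking the sense of the ball of putty's angular momentum as positive, L_{ball} = m v R = (0.322)(14.0)(0.360) = 1.623 kg·m²/s.
L_i = 0 + 1.623 = 1.623 kg·m²/s.
After sticking, I_f = I_p + m R² = 0.7737 + (0.322)(0.360)² = 0.8154 kg·m².
ω_f = L_i / I_f = 1.623 / 0.8154 = 1.990 rad/s.

|ω_f| ≈ 1.99 rad/s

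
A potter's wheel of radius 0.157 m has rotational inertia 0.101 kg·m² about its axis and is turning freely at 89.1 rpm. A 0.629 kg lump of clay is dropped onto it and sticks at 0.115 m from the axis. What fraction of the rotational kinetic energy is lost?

No external torque acts about the axis; L_before = L_after.
Added inertia Σmr² = (0.629)(0.115)² = 0.008319 kg·m²; I_f = 0.1010 + 0.008319 = 0.1093 kg·m².
ω_f = I_p ω_i / I_f = (0.1010)(89.1) / 0.1093 = 82.32 rpm.
KE_i = ½(0.1010)(9.331 rad/s)² = 4.396 J; KE_f = ½(0.1093)(8.621)² = 4.062 J.
Fraction lost = 0.07609.

fraction ≈ 0.0761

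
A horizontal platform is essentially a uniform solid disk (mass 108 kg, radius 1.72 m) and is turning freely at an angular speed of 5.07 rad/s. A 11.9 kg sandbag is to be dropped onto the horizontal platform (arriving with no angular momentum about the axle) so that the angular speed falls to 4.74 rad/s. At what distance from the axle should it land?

No external torque acts about the axle; L_before = L_after.
I_p = ½(108)(1.72)² = 159.8 kg·m².
I_p ω_i = (I_p + m r²) ω_f ⇒ m r² = I_p(ω_i/ω_f − 1) = 159.8(5.07/4.74 − 1) = 11.12 kg·m².
r = √(11.12/11.9) = 0.9668 m.

r ≈ 0.967 m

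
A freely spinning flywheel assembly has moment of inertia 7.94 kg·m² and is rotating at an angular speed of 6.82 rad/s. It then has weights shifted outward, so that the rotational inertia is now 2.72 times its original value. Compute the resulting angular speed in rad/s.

ω₂ ≈ 2.51 rad/s

With no external torque about the axis, L is conserved: I₁ω₁ = I₂ω₂.
I₂ = 2.72 × 7.94 = 21.60 kg·m².
ω₂ = I₁ω₁ / I₂ = (7.940)(6.82 rad/s) / (21.60) = 2.507 rad/s.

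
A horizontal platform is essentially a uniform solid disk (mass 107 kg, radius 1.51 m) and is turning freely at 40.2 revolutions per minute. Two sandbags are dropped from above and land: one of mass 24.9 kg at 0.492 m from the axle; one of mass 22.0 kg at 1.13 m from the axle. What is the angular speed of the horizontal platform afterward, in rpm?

The added mass arrives with no angular momentum about the axle, and any external torque about the axle is negligible, so the system's angular momentum is conserved.
I_p = ½(107)(1.51)² = 122.0 kg·m².
Added inertia Σmr² = (24.9)(0.492)² + (22.0)(1.13)² = 34.12 kg·m²; I_f = 122.0 + 34.12 = 156.1 kg·m².
ω_f = I_p ω_i / I_f = (122.0)(40.2) / 156.1 = 31.41 rpm.

ω_f ≈ 31.4 rpm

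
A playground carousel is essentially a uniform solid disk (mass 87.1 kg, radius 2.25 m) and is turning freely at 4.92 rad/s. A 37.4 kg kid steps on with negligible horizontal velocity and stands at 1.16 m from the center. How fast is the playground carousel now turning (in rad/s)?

No external torque acts about the center; L_before = L_after.
I_p = ½(87.1)(2.25)² = 220.5 kg·m².
Added inertia Σmr² = (37.4)(1.16)² = 50.33 kg·m²; I_f = 220.5 + 50.33 = 270.8 kg·m².
ω_f = I_p ω_i / I_f = (220.5)(4.92) / 270.8 = 4.006 rad/s.

ω_f ≈ 4.01 rad/s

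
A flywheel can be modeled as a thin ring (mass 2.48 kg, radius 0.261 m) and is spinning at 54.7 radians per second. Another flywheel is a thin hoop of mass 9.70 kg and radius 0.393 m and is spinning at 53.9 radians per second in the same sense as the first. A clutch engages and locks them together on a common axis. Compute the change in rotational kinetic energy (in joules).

ΔKE ≈ -0.0486 J

The coupling torques are internal; angular momentum about the shared axis is conserved.
Moments of inertia: I_A = (2.48)(0.261)² = 0.1689 kg·m²; I_B = (9.70)(0.393)² = 1.498 kg·m².
Taking A's sense as positive: L = (0.1689)(54.7) + (1.498)(53.9) = 89.99 kg·m²·rad/s.
Combined I = 0.1689 + 1.498 = 1.667 kg·m².
ω_f = L / I = 89.99 / 1.667 = 53.98 rad/s.
KE_i = ½ΣIω² = 2429 J; KE_f = ½(1.667)(53.98)² = 2429 J.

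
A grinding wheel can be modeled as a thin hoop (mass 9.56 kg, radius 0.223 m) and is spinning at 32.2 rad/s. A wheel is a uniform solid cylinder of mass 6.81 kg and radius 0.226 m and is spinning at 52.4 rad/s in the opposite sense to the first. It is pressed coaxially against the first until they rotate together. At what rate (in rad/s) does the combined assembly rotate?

The coupling torques are internal; angular momentum about the shared axis is conserved.
Moments of inertia: I_A = (9.56)(0.223)² = 0.4754 kg·m²; I_B = ½(6.81)(0.226)² = 0.1739 kg·m².
Taking A's sense as positive: L = (0.4754)(32.2) − (0.1739)(52.4) = 6.195 kg·m²·rad/s.
Combined I = 0.4754 + 0.1739 = 0.6493 kg·m².
ω_f = L / I = 6.195 / 0.6493 = 9.541 rad/s.

|ω_f| ≈ 9.54 rad/s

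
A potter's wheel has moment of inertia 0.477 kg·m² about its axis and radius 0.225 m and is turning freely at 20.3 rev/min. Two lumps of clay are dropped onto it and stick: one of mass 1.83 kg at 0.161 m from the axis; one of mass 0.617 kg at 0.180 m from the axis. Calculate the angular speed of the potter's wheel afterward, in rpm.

The added mass arrives with no angular momentum about the axis, and any external torque about the axis is negligible, so the system's angular momentum is conserved.
Added inertia Σmr² = (1.83)(0.161)² + (0.617)(0.180)² = 0.06743 kg·m²; I_f = 0.4770 + 0.06743 = 0.5444 kg·m².
ω_f = I_p ω_i / I_f = (0.4770)(20.3) / 0.5444 = 17.79 rpm.

ω_f ≈ 17.8 rpm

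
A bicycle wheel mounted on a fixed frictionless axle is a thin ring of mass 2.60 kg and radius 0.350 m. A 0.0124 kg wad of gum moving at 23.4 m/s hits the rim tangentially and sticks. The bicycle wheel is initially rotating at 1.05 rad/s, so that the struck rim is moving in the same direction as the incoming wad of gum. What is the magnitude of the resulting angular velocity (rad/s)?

|ω_f| ≈ 1.36 rad/s

About the axle the impulsive forces during the collision are internal, so angular momentum about that axis is conserved.
I_p = (2.60)(0.350)² = 0.3185 kg·m². Taking the sense of the wad of gum's angular momentum as positive, L_{wad} = m v R = (0.0124)(23.4)(0.350) = 0.1016 kg·m²/s.
L_i = +I_p ω_p + m v R = +(0.3185)(1.05) + 0.1016 = 0.4360 kg·m²/s.
After sticking, I_f = I_p + m R² = 0.3185 + (0.0124)(0.350)² = 0.3200 kg·m².
ω_f = L_i / I_f = 0.4360 / 0.3200 = 1.362 rad/s.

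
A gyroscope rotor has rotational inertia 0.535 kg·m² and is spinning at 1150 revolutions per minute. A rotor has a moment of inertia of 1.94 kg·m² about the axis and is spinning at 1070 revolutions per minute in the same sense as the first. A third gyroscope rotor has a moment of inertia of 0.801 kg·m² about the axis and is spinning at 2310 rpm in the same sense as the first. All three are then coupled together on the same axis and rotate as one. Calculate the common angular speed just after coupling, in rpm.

|ω_f| ≈ 1390 rpm

The coupling torques are internal; angular momentum about the shared axis is conserved.
Taking A's sense as positive: L = (0.5350)(1150) + (1.940)(1070) + (0.8010)(2310) = 4541 kg·m²·rpm.
Combined I = 0.5350 + 1.940 + 0.8010 = 3.276 kg·m².
ω_f = L / I = 4541 / 3.276 = 1386 rpm.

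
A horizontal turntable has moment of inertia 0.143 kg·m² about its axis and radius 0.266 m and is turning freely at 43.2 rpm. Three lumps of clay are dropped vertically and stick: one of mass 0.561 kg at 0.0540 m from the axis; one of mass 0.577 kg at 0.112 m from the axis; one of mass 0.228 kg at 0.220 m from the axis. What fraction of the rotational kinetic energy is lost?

fraction ≈ 0.122

The added mass arrives with no angular momentum about the axis, and any external torque about the axis is negligible, so the system's angular momentum is conserved.
Added inertia Σmr² = (0.561)(0.0540)² + (0.577)(0.112)² + (0.228)(0.220)² = 0.01991 kg·m²; I_f = 0.1430 + 0.01991 = 0.1629 kg·m².
ω_f = I_p ω_i / I_f = (0.1430)(43.2) / 0.1629 = 37.92 rpm.
KE_i = ½(0.1430)(4.524 rad/s)² = 1.463 J; KE_f = ½(0.1629)(3.971)² = 1.284 J.
Fraction lost = 0.1222.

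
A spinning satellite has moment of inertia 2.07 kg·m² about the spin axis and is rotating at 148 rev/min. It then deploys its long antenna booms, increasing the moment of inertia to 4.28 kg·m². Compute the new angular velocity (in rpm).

ω₂ ≈ 71.6 rpm

Angular momentum about the spin axis is conserved since the torque about it is zero.
ω₂ = I₁ω₁ / I₂ = (2.070)(148 rpm) / (4.280) = 71.58 rpm.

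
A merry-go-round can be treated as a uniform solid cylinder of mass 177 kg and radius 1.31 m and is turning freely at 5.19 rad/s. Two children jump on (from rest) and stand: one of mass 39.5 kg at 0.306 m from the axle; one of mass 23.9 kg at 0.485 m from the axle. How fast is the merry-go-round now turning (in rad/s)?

The added mass arrives with no angular momentum about the axle, and any external torque about the axle is negligible, so the system's angular momentum is conserved.
I_p = ½(177)(1.31)² = 151.9 kg·m².
Added inertia Σmr² = (39.5)(0.306)² + (23.9)(0.485)² = 9.320 kg·m²; I_f = 151.9 + 9.320 = 161.2 kg·m².
ω_f = I_p ω_i / I_f = (151.9)(5.19) / 161.2 = 4.890 rad/s.

ω_f ≈ 4.89 rad/s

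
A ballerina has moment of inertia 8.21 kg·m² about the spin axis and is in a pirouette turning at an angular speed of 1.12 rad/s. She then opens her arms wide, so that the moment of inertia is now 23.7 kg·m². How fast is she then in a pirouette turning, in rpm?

With no external torque about the axis, L is conserved: I₁ω₁ = I₂ω₂.
ω₂ = I₁ω₁ / I₂ = (8.210)(1.12 rad/s) / (23.70) = 0.3880 rad/s = 3.705 rpm.

ω₂ ≈ 3.70 rpm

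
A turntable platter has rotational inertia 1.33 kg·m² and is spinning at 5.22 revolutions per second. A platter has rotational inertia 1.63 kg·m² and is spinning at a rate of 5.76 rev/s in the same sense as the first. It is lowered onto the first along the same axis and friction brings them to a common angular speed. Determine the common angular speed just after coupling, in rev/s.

|ω_f| ≈ 5.52 rev/s

The coupling torques are internal; angular momentum about the shared axis is conserved.
Taking A's sense as positive: L = (1.330)(5.22) + (1.630)(5.76) = 16.33 kg·m²·rev/s.
Combined I = 1.330 + 1.630 = 2.960 kg·m².
ω_f = L / I = 16.33 / 2.960 = 5.517 rev/s.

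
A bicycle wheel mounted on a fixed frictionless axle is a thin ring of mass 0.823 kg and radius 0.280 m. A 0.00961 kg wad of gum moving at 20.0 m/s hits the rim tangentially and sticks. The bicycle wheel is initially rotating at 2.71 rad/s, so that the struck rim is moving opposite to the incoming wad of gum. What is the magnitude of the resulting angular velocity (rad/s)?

|ω_f| ≈ 1.85 rad/s

About the axle the impulsive forces during the collision are internal, so angular momentum about that axis is conserved.
I_p = (0.823)(0.280)² = 0.06452 kg·m². Taking the sense of the wad of gum's angular momentum as positive, L_{wad} = m v R = (0.00961)(20.0)(0.280) = 0.05382 kg·m²/s.
L_i = −I_p ω_p + m v R = −(0.06452)(2.71) + 0.05382 = -0.1210 kg·m²/s.
After sticking, I_f = I_p + m R² = 0.06452 + (0.00961)(0.280)² = 0.06528 kg·m².
ω_f = L_i / I_f = -0.1210 / 0.06528 = -1.854 rad/s.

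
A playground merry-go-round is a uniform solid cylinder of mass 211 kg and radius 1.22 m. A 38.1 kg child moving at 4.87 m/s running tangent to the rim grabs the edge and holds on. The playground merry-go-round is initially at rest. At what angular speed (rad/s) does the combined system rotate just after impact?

The axle reaction passes through the axle and exerts no torque about it; angular momentum about the axle is conserved through the impact.
I_p = ½(211)(1.22)² = 157.0 kg·m². Taking the sense of the child's angular momentum as positive, L_{child} = m v R = (38.1)(4.87)(1.22) = 226.4 kg·m²/s.
L_i = 0 + 226.4 = 226.4 kg·m²/s.
After sticking, I_f = I_p + m R² = 157.0 + (38.1)(1.22)² = 213.7 kg·m².
ω_f = L_i / I_f = 226.4 / 213.7 = 1.059 rad/s.

|ω_f| ≈ 1.06 rad/s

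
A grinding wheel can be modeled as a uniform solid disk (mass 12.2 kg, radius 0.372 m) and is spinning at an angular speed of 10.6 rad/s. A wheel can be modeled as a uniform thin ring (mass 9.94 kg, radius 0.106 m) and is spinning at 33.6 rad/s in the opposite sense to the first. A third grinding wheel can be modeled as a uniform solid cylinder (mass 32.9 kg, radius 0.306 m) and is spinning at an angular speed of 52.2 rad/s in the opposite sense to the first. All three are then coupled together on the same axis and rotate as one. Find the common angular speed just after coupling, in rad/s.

No external torque acts about the common axis, so total angular momentum is conserved.
Moments of inertia: I_A = ½(12.2)(0.372)² = 0.8441 kg·m²; I_B = (9.94)(0.106)² = 0.1117 kg·m²; I_C = ½(32.9)(0.306)² = 1.540 kg·m².
Taking A's sense as positive: L = (0.8441)(10.6) − (0.1117)(33.6) − (1.540)(52.2) = -75.21 kg·m²·rad/s.
Combined I = 0.8441 + 0.1117 + 1.540 = 2.496 kg·m².
ω_f = L / I = -75.21 / 2.496 = -30.13 rad/s.

|ω_f| ≈ 30.1 rad/s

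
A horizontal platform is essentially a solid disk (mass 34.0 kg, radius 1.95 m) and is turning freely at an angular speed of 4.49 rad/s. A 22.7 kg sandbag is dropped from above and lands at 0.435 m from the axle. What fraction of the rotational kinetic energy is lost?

fraction ≈ 0.0623

The added mass arrives with no angular momentum about the axle, and any external torque about the axle is negligible, so the system's angular momentum is conserved.
I_p = ½(34.0)(1.95)² = 64.64 kg·m².
Added inertia Σmr² = (22.7)(0.435)² = 4.295 kg·m²; I_f = 64.64 + 4.295 = 68.94 kg·m².
ω_f = I_p ω_i / I_f = (64.64)(4.49) / 68.94 = 4.210 rad/s.
KE_i = ½(64.64)(4.490 rad/s)² = 651.6 J; KE_f = ½(68.94)(4.210)² = 611.0 J.
Fraction lost = 0.06231.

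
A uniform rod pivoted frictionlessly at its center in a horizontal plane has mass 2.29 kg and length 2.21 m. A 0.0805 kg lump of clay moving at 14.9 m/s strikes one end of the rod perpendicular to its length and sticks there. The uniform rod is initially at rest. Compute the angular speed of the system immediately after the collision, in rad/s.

|ω_f| ≈ 1.29 rad/s

About the pivot the impulsive forces during the collision are internal, so angular momentum about that axis is conserved.
I_p = (1/12)(2.29)(2.21)² = 0.9320 kg·m². Taking the sense of the lump of clay's angular momentum as positive, L_{lump} = m v R = (0.0805)(14.9)(2.21/2) = 1.325 kg·m²/s.
L_i = 0 + 1.325 = 1.325 kg·m²/s.
After sticking, I_f = I_p + m R² = 0.9320 + (0.0805)(2.21/2)² = 1.030 kg·m².
ω_f = L_i / I_f = 1.325 / 1.030 = 1.286 rad/s.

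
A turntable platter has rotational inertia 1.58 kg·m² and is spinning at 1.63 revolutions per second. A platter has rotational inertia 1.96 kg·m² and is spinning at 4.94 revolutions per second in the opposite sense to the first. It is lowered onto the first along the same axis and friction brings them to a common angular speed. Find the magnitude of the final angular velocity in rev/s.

|ω_f| ≈ 2.01 rev/s

The coupling torques are internal; angular momentum about the shared axis is conserved.
Taking A's sense as positive: L = (1.580)(1.63) − (1.960)(4.94) = -7.107 kg·m²·rev/s.
Combined I = 1.580 + 1.960 = 3.540 kg·m².
ω_f = L / I = -7.107 / 3.540 = -2.008 rev/s.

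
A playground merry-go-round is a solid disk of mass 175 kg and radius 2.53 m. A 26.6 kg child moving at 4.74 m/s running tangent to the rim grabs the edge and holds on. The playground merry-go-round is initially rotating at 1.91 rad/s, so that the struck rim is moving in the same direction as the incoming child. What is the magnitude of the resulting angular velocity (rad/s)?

|ω_f| ≈ 1.90 rad/s

About the axle the impulsive forces during the collision are internal, so angular momentum about that axis is conserved.
I_p = ½(175)(2.53)² = 560.1 kg·m². Taking the sense of the child's angular momentum as positive, L_{child} = m v R = (26.6)(4.74)(2.53) = 319.0 kg·m²/s.
L_i = +I_p ω_p + m v R = +(560.1)(1.91) + 319.0 = 1389 kg·m²/s.
After sticking, I_f = I_p + m R² = 560.1 + (26.6)(2.53)² = 730.3 kg·m².
ω_f = L_i / I_f = 1389 / 730.3 = 1.901 rad/s.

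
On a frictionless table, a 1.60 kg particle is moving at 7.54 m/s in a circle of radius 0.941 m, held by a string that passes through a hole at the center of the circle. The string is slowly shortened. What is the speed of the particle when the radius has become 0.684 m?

v₂ ≈ 10.4 m/s

Central (radial) force ⇒ zero torque about the center ⇒ m v r is constant.
v₂ = v₁ r₁ / r₂ = (7.54)(0.941) / (0.684) = 10.37 m/s.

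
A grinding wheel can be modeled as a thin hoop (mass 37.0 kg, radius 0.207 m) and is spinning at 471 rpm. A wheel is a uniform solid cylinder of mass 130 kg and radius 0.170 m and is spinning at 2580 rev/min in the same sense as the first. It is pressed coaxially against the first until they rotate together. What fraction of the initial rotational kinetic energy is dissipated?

No external torque acts about the common axis, so total angular momentum is conserved.
Moments of inertia: I_A = (37.0)(0.207)² = 1.585 kg·m²; I_B = ½(130)(0.170)² = 1.879 kg·m².
Taking A's sense as positive: L = (1.585)(471) + (1.879)(2580) = 5593 kg·m²·rpm.
Combined I = 1.585 + 1.879 = 3.464 kg·m².
ω_f = L / I = 5593 / 3.464 = 1615 rpm.
KE_i = ½ΣIω² = 70490 J; KE_f = ½(3.464)(169.1)² = 49520 J.
Fraction dissipated = (KE_i − KE_f)/KE_i = 0.2975.

fraction ≈ 0.297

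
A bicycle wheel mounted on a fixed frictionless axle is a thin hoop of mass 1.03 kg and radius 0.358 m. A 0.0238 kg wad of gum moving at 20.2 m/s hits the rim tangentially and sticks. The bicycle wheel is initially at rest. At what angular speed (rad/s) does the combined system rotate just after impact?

The axle reaction passes through the axle and exerts no torque about it; angular momentum about the axle is conserved through the impact.
I_p = (1.03)(0.358)² = 0.1320 kg·m². Taking the sense of the wad of gum's angular momentum as positive, L_{wad} = m v R = (0.0238)(20.2)(0.358) = 0.1721 kg·m²/s.
L_i = 0 + 0.1721 = 0.1721 kg·m²/s.
After sticking, I_f = I_p + m R² = 0.1320 + (0.0238)(0.358)² = 0.1351 kg·m².
ω_f = L_i / I_f = 0.1721 / 0.1351 = 1.274 rad/s.

|ω_f| ≈ 1.27 rad/s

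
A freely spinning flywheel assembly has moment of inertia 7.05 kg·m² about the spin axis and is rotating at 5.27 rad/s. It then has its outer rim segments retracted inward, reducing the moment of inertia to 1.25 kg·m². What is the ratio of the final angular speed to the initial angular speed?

ω₂/ω₁ ≈ 5.64

With no external torque about the axis, L is conserved: I₁ω₁ = I₂ω₂.
ω₂/ω₁ = I₁/I₂ = 7.050 / 1.250 = 5.640.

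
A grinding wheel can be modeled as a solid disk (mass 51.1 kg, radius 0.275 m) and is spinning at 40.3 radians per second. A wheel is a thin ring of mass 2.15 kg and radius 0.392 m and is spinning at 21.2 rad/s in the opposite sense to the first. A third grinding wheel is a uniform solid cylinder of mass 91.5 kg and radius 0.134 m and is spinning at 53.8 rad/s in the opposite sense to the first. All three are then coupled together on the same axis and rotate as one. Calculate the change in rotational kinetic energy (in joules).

ΔKE ≈ -2720 J

The coupling torques are internal; angular momentum about the shared axis is conserved.
Moments of inertia: I_A = ½(51.1)(0.275)² = 1.932 kg·m²; I_B = (2.15)(0.392)² = 0.3304 kg·m²; I_C = ½(91.5)(0.134)² = 0.8215 kg·m².
Taking A's sense as positive: L = (1.932)(40.3) − (0.3304)(21.2) − (0.8215)(53.8) = 26.67 kg·m²·rad/s.
Combined I = 1.932 + 0.3304 + 0.8215 = 3.084 kg·m².
ω_f = L / I = 26.67 / 3.084 = 8.647 rad/s.
KE_i = ½ΣIω² = 2832 J; KE_f = ½(3.084)(8.647)² = 115.3 J.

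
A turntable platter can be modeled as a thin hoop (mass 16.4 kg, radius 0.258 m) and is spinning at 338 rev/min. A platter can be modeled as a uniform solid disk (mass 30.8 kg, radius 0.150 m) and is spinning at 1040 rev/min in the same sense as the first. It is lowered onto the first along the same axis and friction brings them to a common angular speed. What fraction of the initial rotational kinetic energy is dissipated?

The coupling torques are internal; angular momentum about the shared axis is conserved.
Moments of inertia: I_A = (16.4)(0.258)² = 1.092 kg·m²; I_B = ½(30.8)(0.150)² = 0.3465 kg·m².
Taking A's sense as positive: L = (1.092)(338) + (0.3465)(1040) = 729.3 kg·m²·rpm.
Combined I = 1.092 + 0.3465 = 1.438 kg·m².
ω_f = L / I = 729.3 / 1.438 = 507.1 rpm.
KE_i = ½ΣIω² = 2739 J; KE_f = ½(1.438)(53.11)² = 2028 J.
Fraction dissipated = (KE_i − KE_f)/KE_i = 0.2595.

fraction ≈ 0.259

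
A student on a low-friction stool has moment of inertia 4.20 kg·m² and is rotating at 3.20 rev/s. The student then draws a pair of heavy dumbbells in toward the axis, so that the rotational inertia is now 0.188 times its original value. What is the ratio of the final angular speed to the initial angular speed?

No external torque acts about the spin axis, so angular momentum is conserved.
I₂ = 0.188 × 4.20 = 0.7896 kg·m².
ω₂/ω₁ = I₁/I₂ = 4.200 / 0.7896 = 5.319.

ω₂/ω₁ ≈ 5.32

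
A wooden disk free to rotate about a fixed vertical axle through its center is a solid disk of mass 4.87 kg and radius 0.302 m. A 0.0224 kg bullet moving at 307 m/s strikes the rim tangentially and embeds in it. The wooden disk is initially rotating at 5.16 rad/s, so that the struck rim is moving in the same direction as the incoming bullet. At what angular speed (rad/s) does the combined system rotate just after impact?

The axle reaction passes through the axle and exerts no torque about it; angular momentum about the axle is conserved through the impact.
I_p = ½(4.87)(0.302)² = 0.2221 kg·m². Taking the sense of the bullet's angular momentum as positive, L_{bullet} = m v R = (0.0224)(307)(0.302) = 2.077 kg·m²/s.
L_i = +I_p ω_p + m v R = +(0.2221)(5.16) + 2.077 = 3.223 kg·m²/s.
After sticking, I_f = I_p + m R² = 0.2221 + (0.0224)(0.302)² = 0.2241 kg·m².
ω_f = L_i / I_f = 3.223 / 0.2241 = 14.38 rad/s.

|ω_f| ≈ 14.4 rad/s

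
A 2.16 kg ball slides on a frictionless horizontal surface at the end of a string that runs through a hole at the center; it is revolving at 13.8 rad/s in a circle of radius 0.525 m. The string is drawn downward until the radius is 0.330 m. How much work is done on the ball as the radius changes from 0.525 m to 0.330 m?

W ≈ 86.8 J

No torque about the axis ⇒ m r₁² ω₁ = m r₂² ω₂.
ω₂ = ω₁ (r₁/r₂)² = (13.8)(0.525/0.330)² = 34.93 rad/s.
W = ΔKE = ½m(v₂² − v₁²) = 86.79 J.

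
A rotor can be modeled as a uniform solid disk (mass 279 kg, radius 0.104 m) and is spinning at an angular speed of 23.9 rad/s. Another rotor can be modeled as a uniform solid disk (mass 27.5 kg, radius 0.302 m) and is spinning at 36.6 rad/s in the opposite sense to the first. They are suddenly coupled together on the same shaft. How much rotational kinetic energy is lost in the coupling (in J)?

ΔKE lost ≈ 1250 J

No external torque acts about the common axis, so total angular momentum is conserved.
Moments of inertia: I_A = ½(279)(0.104)² = 1.509 kg·m²; I_B = ½(27.5)(0.302)² = 1.254 kg·m².
Taking A's sense as positive: L = (1.509)(23.9) − (1.254)(36.6) = -9.837 kg·m²·rad/s.
Combined I = 1.509 + 1.254 = 2.763 kg·m².
ω_f = L / I = -9.837 / 2.763 = -3.561 rad/s.
KE_i = ½ΣIω² = 1271 J; KE_f = ½(2.763)(3.561)² = 17.51 J.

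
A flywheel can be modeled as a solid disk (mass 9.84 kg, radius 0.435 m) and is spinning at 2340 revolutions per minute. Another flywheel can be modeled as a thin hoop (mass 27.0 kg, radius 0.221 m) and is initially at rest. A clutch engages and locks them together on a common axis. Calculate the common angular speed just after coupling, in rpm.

|ω_f| ≈ 968 rpm

No external torque acts about the common axis, so total angular momentum is conserved.
Moments of inertia: I_A = ½(9.84)(0.435)² = 0.9310 kg·m²; I_B = (27.0)(0.221)² = 1.319 kg·m².
Taking A's sense as positive: L = (0.9310)(2340) = 2179 kg·m²·rpm.
Combined I = 0.9310 + 1.319 = 2.250 kg·m².
ω_f = L / I = 2179 / 2.250 = 968.4 rpm.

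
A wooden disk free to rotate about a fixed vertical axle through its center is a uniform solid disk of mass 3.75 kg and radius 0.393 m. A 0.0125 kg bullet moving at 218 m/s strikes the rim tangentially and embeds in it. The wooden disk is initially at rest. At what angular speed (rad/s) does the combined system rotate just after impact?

|ω_f| ≈ 3.67 rad/s

About the axle the impulsive forces during the collision are internal, so angular momentum about that axis is conserved.
I_p = ½(3.75)(0.393)² = 0.2896 kg·m². Taking the sense of the bullet's angular momentum as positive, L_{bullet} = m v R = (0.0125)(218)(0.393) = 1.071 kg·m²/s.
L_i = 0 + 1.071 = 1.071 kg·m²/s.
After sticking, I_f = I_p + m R² = 0.2896 + (0.0125)(0.393)² = 0.2915 kg·m².
ω_f = L_i / I_f = 1.071 / 0.2915 = 3.674 rad/s.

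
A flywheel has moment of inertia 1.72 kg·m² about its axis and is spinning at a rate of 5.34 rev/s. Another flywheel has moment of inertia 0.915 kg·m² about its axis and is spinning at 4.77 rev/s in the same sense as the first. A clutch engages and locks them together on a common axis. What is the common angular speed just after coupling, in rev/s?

|ω_f| ≈ 5.14 rev/s

No external torque acts about the common axis, so total angular momentum is conserved.
Taking A's sense as positive: L = (1.720)(5.34) + (0.9150)(4.77) = 13.55 kg·m²·rev/s.
Combined I = 1.720 + 0.9150 = 2.635 kg·m².
ω_f = L / I = 13.55 / 2.635 = 5.142 rev/s.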